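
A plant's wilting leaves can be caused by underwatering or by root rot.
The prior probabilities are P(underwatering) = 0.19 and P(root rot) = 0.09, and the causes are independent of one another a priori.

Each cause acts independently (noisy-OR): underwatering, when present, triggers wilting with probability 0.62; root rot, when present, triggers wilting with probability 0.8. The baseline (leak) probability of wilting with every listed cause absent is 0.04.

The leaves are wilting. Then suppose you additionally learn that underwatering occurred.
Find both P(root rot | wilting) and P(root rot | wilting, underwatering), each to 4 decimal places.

Under noisy-OR, P(wilting | causes) = 1 − (1−0.04)·∏(1−qᵢ) over the active causes.
For the numerator, keep only root rot=true terms: 0.058903 + 0.015852 = 0.074755
The normalizing constant is 0.04×0.81×0.91 + 0.808×0.81×0.09 + 0.6352×0.19×0.91 + 0.92704×0.19×0.09 = 0.214065
Posterior = 0.074755 / 0.214065 ≈ 0.3492

With the extra evidence:
P(wilting | underwatering) = 0.6352*0.91 + 0.92704*0.09 = 0.578032 + 0.083434 = 0.661466
Restricting to configurations with root rot present: 0.92704*0.09 = 0.083434.
So P(root rot | wilting, underwatering) = 0.083434/0.661466 ≈ 0.1261.
The drop from 0.3492 to 0.1261 is the explaining-away (discounting) effect.

P(root rot | wilting) ≈ 0.3492; P(root rot | wilting, underwatering) ≈ 0.1261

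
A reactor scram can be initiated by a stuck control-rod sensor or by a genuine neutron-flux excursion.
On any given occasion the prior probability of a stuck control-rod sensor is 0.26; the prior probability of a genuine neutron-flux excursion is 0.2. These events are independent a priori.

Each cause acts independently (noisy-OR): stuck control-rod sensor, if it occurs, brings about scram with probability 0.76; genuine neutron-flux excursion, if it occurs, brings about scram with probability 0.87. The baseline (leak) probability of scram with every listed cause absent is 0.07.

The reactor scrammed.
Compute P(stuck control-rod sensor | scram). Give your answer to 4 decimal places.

Under noisy-OR, P(scram | causes) = 1 − (1−0.07)·∏(1−qᵢ) over the active causes.
For the numerator, keep only stuck control-rod sensor=true terms: 0.161574 + 0.050491 = 0.212065
The normalizing constant is 0.07*0.74*0.8 + 0.8791*0.74*0.2 + 0.7768*0.26*0.8 + 0.970984*0.26*0.2 = 0.383612
P(stuck control-rod sensor | scram) = 0.212065/0.383612 ≈ 0.5528

P(stuck control-rod sensor | scram) ≈ 0.5528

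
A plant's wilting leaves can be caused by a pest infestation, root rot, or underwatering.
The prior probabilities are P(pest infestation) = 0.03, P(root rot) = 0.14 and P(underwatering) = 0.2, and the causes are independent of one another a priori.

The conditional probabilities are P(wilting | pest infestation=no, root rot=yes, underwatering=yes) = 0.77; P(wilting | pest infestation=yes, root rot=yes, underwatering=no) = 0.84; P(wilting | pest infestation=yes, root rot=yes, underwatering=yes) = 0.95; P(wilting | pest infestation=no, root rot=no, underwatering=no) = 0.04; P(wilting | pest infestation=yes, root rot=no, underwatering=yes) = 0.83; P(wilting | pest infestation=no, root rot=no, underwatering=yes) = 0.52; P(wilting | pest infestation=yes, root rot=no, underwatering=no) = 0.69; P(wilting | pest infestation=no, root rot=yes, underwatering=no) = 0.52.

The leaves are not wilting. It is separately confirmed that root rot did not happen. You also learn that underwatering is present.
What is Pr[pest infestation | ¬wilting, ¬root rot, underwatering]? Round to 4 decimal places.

For the numerator, keep only pest infestation=true terms: 0.17×0.03 = 0.005100
The normalizing constant is 0.48×0.97 + 0.17×0.03 = 0.470700
Posterior = 0.005100 / 0.470700 ≈ 0.0108

Pr[pest infestation | ¬wilting, ¬root rot, underwatering] ≈ 0.0108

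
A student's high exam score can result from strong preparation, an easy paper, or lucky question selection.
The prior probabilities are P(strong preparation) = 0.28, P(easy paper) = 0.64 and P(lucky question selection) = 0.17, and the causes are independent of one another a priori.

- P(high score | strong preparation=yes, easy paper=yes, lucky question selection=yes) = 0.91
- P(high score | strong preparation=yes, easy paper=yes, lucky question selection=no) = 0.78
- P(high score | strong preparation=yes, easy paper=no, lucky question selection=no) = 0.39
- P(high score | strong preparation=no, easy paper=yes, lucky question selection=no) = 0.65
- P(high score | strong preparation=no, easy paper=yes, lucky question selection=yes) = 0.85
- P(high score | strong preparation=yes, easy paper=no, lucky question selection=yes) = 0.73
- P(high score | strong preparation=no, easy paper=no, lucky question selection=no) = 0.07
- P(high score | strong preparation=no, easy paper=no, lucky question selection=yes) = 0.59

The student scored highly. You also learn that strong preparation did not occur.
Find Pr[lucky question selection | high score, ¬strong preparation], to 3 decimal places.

Sum P(high score|·) weighted by the priors over the 4 (easy paper, lucky question selection) configurations:
  P(high score | ¬strong preparation) = 0.07*0.36*0.83 + 0.59*0.36*0.17 + 0.65*0.64*0.83 + 0.85*0.64*0.17
        = 0.020916 + 0.036108 + 0.345280 + 0.092480 = 0.494784
Keeping only the lucky question selection-present terms gives 0.128588, so
  P(lucky question selection | high score, ¬strong preparation) = 0.128588 / 0.494784 ≈ 0.260

Pr[lucky question selection | high score, ¬strong preparation] ≈ 0.260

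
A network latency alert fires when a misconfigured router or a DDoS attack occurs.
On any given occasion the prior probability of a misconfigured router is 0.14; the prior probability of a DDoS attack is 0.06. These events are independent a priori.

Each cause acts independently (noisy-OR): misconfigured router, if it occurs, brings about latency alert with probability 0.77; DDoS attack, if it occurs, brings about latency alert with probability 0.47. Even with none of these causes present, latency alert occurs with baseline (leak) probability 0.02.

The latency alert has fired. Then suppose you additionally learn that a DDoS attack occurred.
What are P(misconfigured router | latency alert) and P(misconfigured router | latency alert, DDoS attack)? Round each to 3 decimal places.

P(misconfigured router | latency alert) ≈ 0.727; P(misconfigured router | latency alert, DDoS attack) ≈ 0.230

Under noisy-OR, P(latency alert | causes) = 1 − (1−0.02)·∏(1−qᵢ) over the active causes.
P(latency alert) = 0.02×0.86×0.94 + 0.4806×0.86×0.06 + 0.7746×0.14×0.94 + 0.880538×0.14×0.06 = 0.016168 + 0.024799 + 0.101937 + 0.007397 = 0.150301
The misconfigured router-present share is 0.101937 + 0.007397 = 0.109334.
So P(misconfigured router | latency alert) = 0.109334/0.150301 ≈ 0.727.

With the extra evidence:
Numerator (weight on configurations with misconfigured router): 0.880538*0.14 = 0.123275
Normalizer over all consistent configurations: 0.4806*0.86 + 0.880538*0.14 = 0.536591
Posterior = 0.123275 / 0.536591 ≈ 0.230
— DDoS attack explains away the evidence for misconfigured router.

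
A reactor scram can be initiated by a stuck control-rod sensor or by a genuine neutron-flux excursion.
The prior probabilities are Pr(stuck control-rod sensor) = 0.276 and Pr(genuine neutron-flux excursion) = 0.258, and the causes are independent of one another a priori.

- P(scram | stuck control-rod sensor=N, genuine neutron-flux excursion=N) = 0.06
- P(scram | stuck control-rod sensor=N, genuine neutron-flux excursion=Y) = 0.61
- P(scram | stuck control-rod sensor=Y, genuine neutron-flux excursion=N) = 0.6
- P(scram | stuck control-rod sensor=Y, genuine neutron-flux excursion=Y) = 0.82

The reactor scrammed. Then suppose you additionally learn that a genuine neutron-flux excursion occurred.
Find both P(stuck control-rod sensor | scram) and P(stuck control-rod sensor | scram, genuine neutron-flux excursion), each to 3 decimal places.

Sum P(scram|·) weighted by the priors over the 4 (stuck control-rod sensor, genuine neutron-flux excursion) configurations:
  P(scram) = 0.06×0.724×0.742 + 0.61×0.724×0.258 + 0.6×0.276×0.742 + 0.82×0.276×0.258
        = 0.032232 + 0.113943 + 0.122875 + 0.058391 = 0.327441
Configurations with stuck control-rod sensor contribute 0.181266, so
  P(stuck control-rod sensor | scram) = 0.181266 / 0.327441 ≈ 0.554

Now condition on the additional information:
P(scram | genuine neutron-flux excursion) = 0.61·0.724 + 0.82·0.276 = 0.441640 + 0.226320 = 0.667960
The stuck control-rod sensor-present share is 0.82·0.276 = 0.226320.
So P(stuck control-rod sensor | scram, genuine neutron-flux excursion) = 0.226320/0.667960 ≈ 0.339.
The drop from 0.554 to 0.339 is the explaining-away (discounting) effect.

P(stuck control-rod sensor | scram) ≈ 0.554; P(stuck control-rod sensor | scram, genuine neutron-flux excursion) ≈ 0.339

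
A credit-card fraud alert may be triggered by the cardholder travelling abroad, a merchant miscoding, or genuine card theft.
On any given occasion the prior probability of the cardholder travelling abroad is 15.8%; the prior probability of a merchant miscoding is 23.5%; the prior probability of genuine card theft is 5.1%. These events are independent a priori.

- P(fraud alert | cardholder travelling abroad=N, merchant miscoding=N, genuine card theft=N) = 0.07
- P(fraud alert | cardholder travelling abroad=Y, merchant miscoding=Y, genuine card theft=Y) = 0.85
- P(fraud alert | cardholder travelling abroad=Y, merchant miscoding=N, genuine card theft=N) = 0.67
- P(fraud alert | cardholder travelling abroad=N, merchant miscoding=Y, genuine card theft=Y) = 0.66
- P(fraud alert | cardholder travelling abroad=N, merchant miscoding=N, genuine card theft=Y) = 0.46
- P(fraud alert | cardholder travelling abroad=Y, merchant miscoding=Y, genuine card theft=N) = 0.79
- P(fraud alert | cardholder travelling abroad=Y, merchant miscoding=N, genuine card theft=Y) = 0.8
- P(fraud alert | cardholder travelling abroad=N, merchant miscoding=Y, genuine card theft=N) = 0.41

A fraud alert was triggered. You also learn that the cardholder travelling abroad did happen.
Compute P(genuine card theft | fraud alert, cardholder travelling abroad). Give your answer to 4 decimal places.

P(genuine card theft | fraud alert, cardholder travelling abroad) ≈ 0.0588

For the numerator, keep only genuine card theft=true terms: 0.031212 + 0.010187 = 0.041399
The normalizing constant is 0.67×0.765×0.949 + 0.8×0.765×0.051 + 0.79×0.235×0.949 + 0.85×0.235×0.051 = 0.703991
P(genuine card theft | fraud alert, cardholder travelling abroad) = 0.041399/0.703991 ≈ 0.0588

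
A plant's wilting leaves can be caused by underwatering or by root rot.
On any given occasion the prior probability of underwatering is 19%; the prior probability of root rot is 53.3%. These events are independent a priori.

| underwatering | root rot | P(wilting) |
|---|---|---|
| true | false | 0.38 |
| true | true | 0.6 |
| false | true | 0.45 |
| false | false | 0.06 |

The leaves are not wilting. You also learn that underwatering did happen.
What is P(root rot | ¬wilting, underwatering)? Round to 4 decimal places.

Numerator (weight on configurations with root rot): 0.4*0.533 = 0.213200
Normalizer over all consistent configurations: 0.62*0.467 + 0.4*0.533 = 0.502740
P(root rot | ¬wilting, underwatering) = 0.213200/0.502740 ≈ 0.4241

P(root rot | ¬wilting, underwatering) ≈ 0.4241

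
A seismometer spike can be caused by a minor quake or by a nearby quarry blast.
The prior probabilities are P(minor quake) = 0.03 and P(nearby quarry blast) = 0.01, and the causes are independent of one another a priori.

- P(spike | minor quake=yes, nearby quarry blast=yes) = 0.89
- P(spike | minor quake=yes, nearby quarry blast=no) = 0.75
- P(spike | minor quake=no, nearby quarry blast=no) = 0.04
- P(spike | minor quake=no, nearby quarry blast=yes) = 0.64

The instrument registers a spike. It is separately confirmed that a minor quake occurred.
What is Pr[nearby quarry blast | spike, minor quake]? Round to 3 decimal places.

Weight on nearby quarry blast=true, given the evidence: 0.89·0.01 = 0.008900
Normalizer over all consistent configurations: 0.75·0.99 + 0.89·0.01 = 0.751400
P(nearby quarry blast | spike, minor quake) = 0.008900/0.751400 ≈ 0.012

Pr[nearby quarry blast | spike, minor quake] ≈ 0.012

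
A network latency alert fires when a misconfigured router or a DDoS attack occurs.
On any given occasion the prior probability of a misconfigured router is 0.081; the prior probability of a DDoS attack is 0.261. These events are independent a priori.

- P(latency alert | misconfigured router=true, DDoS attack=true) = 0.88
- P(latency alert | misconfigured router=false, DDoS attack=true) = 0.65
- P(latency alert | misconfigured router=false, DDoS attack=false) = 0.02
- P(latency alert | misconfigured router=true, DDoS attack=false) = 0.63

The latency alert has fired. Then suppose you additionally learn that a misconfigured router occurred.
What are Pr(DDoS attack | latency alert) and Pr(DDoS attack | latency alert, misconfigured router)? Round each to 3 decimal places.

For the numerator, keep only DDoS attack=true terms: 0.155908 + 0.018604 = 0.174512
Denominator P(latency alert): 0.02×0.919×0.739 + 0.65×0.919×0.261 + 0.63×0.081×0.739 + 0.88×0.081×0.261 = 0.225806
P(DDoS attack | latency alert) = 0.174512/0.225806 ≈ 0.773

With the extra evidence:
Weight on DDoS attack=true, given the evidence: 0.88*0.261 = 0.229680
Denominator P(latency alert | misconfigured router): 0.63*0.739 + 0.88*0.261 = 0.695250
Posterior = 0.229680 / 0.695250 ≈ 0.330

Pr(DDoS attack | latency alert) ≈ 0.773; Pr(DDoS attack | latency alert, misconfigured router) ≈ 0.330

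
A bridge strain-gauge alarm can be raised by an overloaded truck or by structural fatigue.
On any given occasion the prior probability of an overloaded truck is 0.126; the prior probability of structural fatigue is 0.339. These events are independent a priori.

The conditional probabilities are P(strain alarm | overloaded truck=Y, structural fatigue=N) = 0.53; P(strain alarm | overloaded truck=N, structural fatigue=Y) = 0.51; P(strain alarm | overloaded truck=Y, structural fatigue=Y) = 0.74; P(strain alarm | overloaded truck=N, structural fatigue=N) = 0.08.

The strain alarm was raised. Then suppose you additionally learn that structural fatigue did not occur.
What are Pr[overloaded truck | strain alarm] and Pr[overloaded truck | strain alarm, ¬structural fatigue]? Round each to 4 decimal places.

P(strain alarm) = 0.08×0.874×0.661 + 0.51×0.874×0.339 + 0.53×0.126×0.661 + 0.74×0.126×0.339 = 0.046217 + 0.151106 + 0.044142 + 0.031608 = 0.273073
Restricting to configurations with overloaded truck present: 0.044142 + 0.031608 = 0.075750.
P(overloaded truck | strain alarm) = 0.075750 / 0.273073 ≈ 0.2774

Now condition on the additional information:
For the numerator, keep only overloaded truck=true terms: 0.53×0.126 = 0.066780
Denominator P(strain alarm | ¬structural fatigue): 0.08×0.874 + 0.53×0.126 = 0.136700
P(overloaded truck | strain alarm, ¬structural fatigue) = 0.066780/0.136700 ≈ 0.4885
With structural fatigue excluded, overloaded truck must carry more of the explanatory weight for the strain alarm.

Pr[overloaded truck | strain alarm] ≈ 0.2774; Pr[overloaded truck | strain alarm, ¬structural fatigue] ≈ 0.4885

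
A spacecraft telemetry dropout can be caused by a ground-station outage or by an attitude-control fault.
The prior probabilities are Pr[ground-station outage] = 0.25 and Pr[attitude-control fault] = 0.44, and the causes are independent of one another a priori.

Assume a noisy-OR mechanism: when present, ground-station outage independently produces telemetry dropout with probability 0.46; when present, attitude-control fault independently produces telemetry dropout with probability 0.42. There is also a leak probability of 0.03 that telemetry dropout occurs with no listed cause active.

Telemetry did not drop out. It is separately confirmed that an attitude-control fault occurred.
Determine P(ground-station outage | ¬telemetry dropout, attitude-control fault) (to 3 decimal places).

Under noisy-OR, P(telemetry dropout | causes) = 1 − (1−0.03)·∏(1−qᵢ) over the active causes.
Weight on ground-station outage=true, given the evidence: 0.303804×0.25 = 0.075951
Denominator P(¬telemetry dropout | attitude-control fault): 0.5626×0.75 + 0.303804×0.25 = 0.497901
P(ground-station outage | ¬telemetry dropout, attitude-control fault) = 0.075951/0.497901 ≈ 0.153

P(ground-station outage | ¬telemetry dropout, attitude-control fault) ≈ 0.153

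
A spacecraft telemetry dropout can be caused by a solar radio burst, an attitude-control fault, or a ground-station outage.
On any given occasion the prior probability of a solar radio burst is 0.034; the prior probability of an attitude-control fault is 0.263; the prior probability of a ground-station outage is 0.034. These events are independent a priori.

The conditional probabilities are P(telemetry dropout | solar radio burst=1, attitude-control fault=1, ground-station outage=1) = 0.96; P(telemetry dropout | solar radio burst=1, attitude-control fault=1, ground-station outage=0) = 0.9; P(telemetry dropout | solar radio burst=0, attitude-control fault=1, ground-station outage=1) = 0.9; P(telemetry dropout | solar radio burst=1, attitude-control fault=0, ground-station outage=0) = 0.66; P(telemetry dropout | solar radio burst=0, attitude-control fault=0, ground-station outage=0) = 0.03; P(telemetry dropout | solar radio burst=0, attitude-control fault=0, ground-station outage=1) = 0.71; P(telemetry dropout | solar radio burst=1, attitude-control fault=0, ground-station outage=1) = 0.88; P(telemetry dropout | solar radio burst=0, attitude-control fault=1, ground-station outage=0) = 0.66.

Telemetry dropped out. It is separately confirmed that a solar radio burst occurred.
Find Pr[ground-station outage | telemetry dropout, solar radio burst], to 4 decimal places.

Pr[ground-station outage | telemetry dropout, solar radio burst] ≈ 0.0420

Weight on ground-station outage=true, given the evidence: 0.022051 + 0.008584 = 0.030635
Denominator P(telemetry dropout | solar radio burst): 0.66×0.737×0.966 + 0.88×0.737×0.034 + 0.9×0.263×0.966 + 0.96×0.263×0.034 = 0.729169
P(ground-station outage | telemetry dropout, solar radio burst) = 0.030635/0.729169 ≈ 0.0420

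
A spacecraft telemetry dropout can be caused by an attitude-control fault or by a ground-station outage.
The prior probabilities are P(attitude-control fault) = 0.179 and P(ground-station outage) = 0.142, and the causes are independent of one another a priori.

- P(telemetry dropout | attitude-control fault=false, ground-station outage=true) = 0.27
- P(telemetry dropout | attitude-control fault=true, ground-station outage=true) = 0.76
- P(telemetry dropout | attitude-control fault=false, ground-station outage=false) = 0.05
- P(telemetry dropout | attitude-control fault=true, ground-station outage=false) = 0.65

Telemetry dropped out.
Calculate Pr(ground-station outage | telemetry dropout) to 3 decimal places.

Pr(ground-station outage | telemetry dropout) ≈ 0.273

P(telemetry dropout) = 0.05·0.821·0.858 + 0.27·0.821·0.142 + 0.65·0.179·0.858 + 0.76·0.179·0.142 = 0.035221 + 0.031477 + 0.099828 + 0.019318 = 0.185844
The ground-station outage-present share is 0.031477 + 0.019318 = 0.050795.
So P(ground-station outage | telemetry dropout) = 0.050795/0.185844 ≈ 0.273.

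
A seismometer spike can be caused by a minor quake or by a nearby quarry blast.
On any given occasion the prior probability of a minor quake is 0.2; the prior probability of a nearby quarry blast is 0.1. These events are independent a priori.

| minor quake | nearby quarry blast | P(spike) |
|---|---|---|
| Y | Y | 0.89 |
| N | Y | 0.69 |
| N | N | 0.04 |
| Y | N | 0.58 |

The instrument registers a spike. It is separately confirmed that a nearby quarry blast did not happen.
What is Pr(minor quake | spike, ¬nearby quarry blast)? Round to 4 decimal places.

Pr(minor quake | spike, ¬nearby quarry blast) ≈ 0.7838

Sum P(spike|·) weighted by the priors over both values of minor quake:
  P(spike | ¬nearby quarry blast) = 0.04·0.8 + 0.58·0.2
        = 0.032000 + 0.116000 = 0.148000
Keeping only the minor quake-present terms gives 0.116000, so
  P(minor quake | spike, ¬nearby quarry blast) = 0.116000 / 0.148000 ≈ 0.7838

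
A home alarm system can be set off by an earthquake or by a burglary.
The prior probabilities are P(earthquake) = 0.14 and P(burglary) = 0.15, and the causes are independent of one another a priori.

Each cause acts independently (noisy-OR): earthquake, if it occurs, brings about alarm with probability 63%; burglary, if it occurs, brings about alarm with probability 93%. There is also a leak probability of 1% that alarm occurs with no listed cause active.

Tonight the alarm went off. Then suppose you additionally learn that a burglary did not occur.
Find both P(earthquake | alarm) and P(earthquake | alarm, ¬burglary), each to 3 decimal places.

Under noisy-OR, P(alarm | causes) = 1 − (1−0.01)·∏(1−qᵢ) over the active causes.
For the numerator, keep only earthquake=true terms: 0.075410 + 0.020462 = 0.095872
Normalizer over all consistent configurations: 0.01×0.86×0.85 + 0.9307×0.86×0.15 + 0.6337×0.14×0.85 + 0.974359×0.14×0.15 = 0.223242
P(earthquake | alarm) = 0.095872/0.223242 ≈ 0.429

Now also conditioning on burglary≠true:
Enumerate both values of earthquake and weight by the priors:
  P(alarm | ¬burglary) = 0.01*0.86 + 0.6337*0.14
        = 0.008600 + 0.088718 = 0.097318
Configurations with earthquake contribute 0.088718, so
  P(earthquake | alarm, ¬burglary) = 0.088718 / 0.097318 ≈ 0.912
Ruling out burglary raises the posterior on earthquake — the flip side of explaining away.

P(earthquake | alarm) ≈ 0.429; P(earthquake | alarm, ¬burglary) ≈ 0.912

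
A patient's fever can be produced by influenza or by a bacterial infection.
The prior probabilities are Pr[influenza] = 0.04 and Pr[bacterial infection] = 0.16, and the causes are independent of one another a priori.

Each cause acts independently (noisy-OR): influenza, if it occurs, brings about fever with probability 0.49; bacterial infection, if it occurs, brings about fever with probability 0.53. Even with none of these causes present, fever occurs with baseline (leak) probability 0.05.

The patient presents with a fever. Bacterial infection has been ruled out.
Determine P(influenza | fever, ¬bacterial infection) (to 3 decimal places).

P(influenza | fever, ¬bacterial infection) ≈ 0.300

Under noisy-OR, P(fever | causes) = 1 − (1−0.05)·∏(1−qᵢ) over the active causes.
Numerator (weight on configurations with influenza): 0.5155×0.04 = 0.020620
Denominator P(fever | ¬bacterial infection): 0.05×0.96 + 0.5155×0.04 = 0.068620
Posterior = 0.020620 / 0.068620 ≈ 0.300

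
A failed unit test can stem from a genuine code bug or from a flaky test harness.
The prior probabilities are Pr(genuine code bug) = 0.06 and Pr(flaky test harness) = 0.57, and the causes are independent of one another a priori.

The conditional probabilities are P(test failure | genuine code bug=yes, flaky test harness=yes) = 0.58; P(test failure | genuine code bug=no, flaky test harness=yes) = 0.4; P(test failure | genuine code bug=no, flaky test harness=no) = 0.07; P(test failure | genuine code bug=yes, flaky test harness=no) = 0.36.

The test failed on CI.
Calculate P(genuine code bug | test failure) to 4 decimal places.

By total probability over the 4 (genuine code bug, flaky test harness) configurations:
  P(test failure) = 0.07*0.94*0.43 + 0.4*0.94*0.57 + 0.36*0.06*0.43 + 0.58*0.06*0.57
        = 0.028294 + 0.214320 + 0.009288 + 0.019836 = 0.271738
The terms with genuine code bug present sum to 0.029124, so
  P(genuine code bug | test failure) = 0.029124 / 0.271738 ≈ 0.1072

P(genuine code bug | test failure) ≈ 0.1072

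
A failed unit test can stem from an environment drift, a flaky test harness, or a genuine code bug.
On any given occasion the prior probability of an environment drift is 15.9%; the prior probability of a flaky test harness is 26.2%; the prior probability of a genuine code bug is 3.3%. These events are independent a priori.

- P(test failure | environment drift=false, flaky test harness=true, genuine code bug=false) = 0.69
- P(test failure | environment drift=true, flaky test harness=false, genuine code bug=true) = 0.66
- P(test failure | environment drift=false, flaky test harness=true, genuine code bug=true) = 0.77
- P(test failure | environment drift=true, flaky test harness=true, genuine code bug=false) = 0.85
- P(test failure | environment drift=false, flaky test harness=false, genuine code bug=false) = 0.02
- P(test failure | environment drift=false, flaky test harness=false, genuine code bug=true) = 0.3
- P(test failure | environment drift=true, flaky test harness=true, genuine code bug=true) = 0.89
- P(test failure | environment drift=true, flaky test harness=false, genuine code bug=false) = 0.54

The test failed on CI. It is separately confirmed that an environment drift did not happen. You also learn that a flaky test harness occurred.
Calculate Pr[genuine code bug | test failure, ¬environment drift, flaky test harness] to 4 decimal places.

P(test failure | ¬environment drift, flaky test harness) = 0.69×0.967 + 0.77×0.033 = 0.667230 + 0.025410 = 0.692640
Of this, 0.025410 comes from 0.77×0.033 (the genuine code bug=true cases).
So P(genuine code bug | test failure, ¬environment drift, flaky test harness) = 0.025410/0.692640 ≈ 0.0367.

Pr[genuine code bug | test failure, ¬environment drift, flaky test harness] ≈ 0.0367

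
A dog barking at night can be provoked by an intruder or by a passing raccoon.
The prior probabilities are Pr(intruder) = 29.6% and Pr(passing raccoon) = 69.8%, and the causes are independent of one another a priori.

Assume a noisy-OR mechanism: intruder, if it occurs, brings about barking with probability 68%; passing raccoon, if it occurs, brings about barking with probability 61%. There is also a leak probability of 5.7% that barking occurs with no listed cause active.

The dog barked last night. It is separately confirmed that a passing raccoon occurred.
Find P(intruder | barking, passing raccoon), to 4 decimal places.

Under noisy-OR, P(barking | causes) = 1 − (1−0.057)·∏(1−qᵢ) over the active causes.
Enumerate both values of intruder and weight by the priors:
  P(barking | passing raccoon) = 0.63223·0.704 + 0.882314·0.296
        = 0.445090 + 0.261165 = 0.706255
Keeping only the intruder-present terms gives 0.261165, so
  P(intruder | barking, passing raccoon) = 0.261165 / 0.706255 ≈ 0.3698

P(intruder | barking, passing raccoon) ≈ 0.3698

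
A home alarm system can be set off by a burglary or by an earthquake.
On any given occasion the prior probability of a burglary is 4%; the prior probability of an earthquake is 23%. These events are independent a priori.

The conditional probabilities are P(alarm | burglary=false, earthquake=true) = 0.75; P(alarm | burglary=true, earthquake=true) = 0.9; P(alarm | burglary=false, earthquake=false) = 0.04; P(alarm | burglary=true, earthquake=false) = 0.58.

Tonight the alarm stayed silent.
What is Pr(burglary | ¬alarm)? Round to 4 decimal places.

P(¬alarm) = 0.96*0.96*0.77 + 0.25*0.96*0.23 + 0.42*0.04*0.77 + 0.1*0.04*0.23 = 0.709632 + 0.055200 + 0.012936 + 0.000920 = 0.778688
Of this, 0.013856 comes from 0.012936 + 0.000920 (the burglary=true cases).
So P(burglary | ¬alarm) = 0.013856/0.778688 ≈ 0.0178.

Pr(burglary | ¬alarm) ≈ 0.0178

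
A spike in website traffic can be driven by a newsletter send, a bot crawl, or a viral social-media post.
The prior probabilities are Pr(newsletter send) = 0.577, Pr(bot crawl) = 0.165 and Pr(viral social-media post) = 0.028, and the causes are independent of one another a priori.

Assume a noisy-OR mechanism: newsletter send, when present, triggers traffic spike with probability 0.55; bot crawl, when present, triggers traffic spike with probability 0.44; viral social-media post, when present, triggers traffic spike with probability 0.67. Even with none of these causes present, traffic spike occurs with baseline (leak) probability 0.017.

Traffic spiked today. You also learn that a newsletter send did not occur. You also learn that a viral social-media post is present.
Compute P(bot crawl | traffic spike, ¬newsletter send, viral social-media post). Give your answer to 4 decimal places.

Under noisy-OR, P(traffic spike | causes) = 1 − (1−0.017)·∏(1−qᵢ) over the active causes.
Sum P(traffic spike|·) weighted by the priors over both values of bot crawl:
  P(traffic spike | ¬newsletter send, viral social-media post) = 0.67561×0.835 + 0.818342×0.165
        = 0.564134 + 0.135026 = 0.699160
Configurations with bot crawl contribute 0.135026, so
  P(bot crawl | traffic spike, ¬newsletter send, viral social-media post) = 0.135026 / 0.699160 ≈ 0.1931

P(bot crawl | traffic spike, ¬newsletter send, viral social-media post) ≈ 0.1931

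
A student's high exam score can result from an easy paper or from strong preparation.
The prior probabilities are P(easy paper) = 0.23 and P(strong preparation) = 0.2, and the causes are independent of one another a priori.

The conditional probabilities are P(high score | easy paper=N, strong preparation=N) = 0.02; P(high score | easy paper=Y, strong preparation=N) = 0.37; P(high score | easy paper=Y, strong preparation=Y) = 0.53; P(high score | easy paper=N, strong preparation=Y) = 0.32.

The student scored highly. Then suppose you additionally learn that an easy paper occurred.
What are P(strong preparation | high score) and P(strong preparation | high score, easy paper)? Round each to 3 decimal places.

P(strong preparation | high score) ≈ 0.478; P(strong preparation | high score, easy paper) ≈ 0.264

By total probability over the 4 (easy paper, strong preparation) configurations:
  P(high score) = 0.02·0.77·0.8 + 0.32·0.77·0.2 + 0.37·0.23·0.8 + 0.53·0.23·0.2
        = 0.012320 + 0.049280 + 0.068080 + 0.024380 = 0.154060
Configurations with strong preparation contribute 0.073660, so
  P(strong preparation | high score) = 0.073660 / 0.154060 ≈ 0.478

With the extra evidence:
By total probability over both values of strong preparation:
  P(high score | easy paper) = 0.37·0.8 + 0.53·0.2
        = 0.296000 + 0.106000 = 0.402000
Keeping only the strong preparation-present terms gives 0.106000, so
  P(strong preparation | high score, easy paper) = 0.106000 / 0.402000 ≈ 0.264
Conditioning on easy paper lowers the posterior on strong preparation: the classic explaining-away effect in a common-effect structure.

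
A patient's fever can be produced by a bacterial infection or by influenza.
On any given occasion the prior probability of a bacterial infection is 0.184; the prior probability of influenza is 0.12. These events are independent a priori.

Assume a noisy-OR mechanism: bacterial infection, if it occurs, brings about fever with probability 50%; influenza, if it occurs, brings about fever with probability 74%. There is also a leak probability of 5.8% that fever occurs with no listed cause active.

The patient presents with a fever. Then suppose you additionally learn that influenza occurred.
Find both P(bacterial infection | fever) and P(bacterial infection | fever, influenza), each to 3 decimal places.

Under noisy-OR, P(fever | causes) = 1 − (1−0.058)·∏(1−qᵢ) over the active causes.
By total probability over the 4 (bacterial infection, influenza) configurations:
  P(fever) = 0.058·0.816·0.88 + 0.75508·0.816·0.12 + 0.529·0.184·0.88 + 0.87754·0.184·0.12
        = 0.041649 + 0.073937 + 0.085656 + 0.019376 = 0.220618
Keeping only the bacterial infection-present terms gives 0.105032, so
  P(bacterial infection | fever) = 0.105032 / 0.220618 ≈ 0.476

With the extra evidence:
Weight on bacterial infection=true, given the evidence: 0.87754·0.184 = 0.161467
Normalizer over all consistent configurations: 0.75508·0.816 + 0.87754·0.184 = 0.777612
P(bacterial infection | fever, influenza) = 0.161467/0.777612 ≈ 0.208

P(bacterial infection | fever) ≈ 0.476; P(bacterial infection | fever, influenza) ≈ 0.208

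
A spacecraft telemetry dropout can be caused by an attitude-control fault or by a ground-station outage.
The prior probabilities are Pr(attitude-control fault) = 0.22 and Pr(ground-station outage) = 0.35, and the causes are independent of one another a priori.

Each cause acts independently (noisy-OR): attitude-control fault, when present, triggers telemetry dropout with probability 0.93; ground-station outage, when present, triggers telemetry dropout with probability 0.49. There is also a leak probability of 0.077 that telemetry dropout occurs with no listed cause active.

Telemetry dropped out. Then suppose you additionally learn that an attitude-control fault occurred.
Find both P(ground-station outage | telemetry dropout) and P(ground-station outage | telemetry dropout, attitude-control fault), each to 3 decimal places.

P(ground-station outage | telemetry dropout) ≈ 0.559; P(ground-station outage | telemetry dropout, attitude-control fault) ≈ 0.358

Under noisy-OR, P(telemetry dropout | causes) = 1 − (1−0.077)·∏(1−qᵢ) over the active causes.
Weight on ground-station outage=true, given the evidence: 0.144491 + 0.074463 = 0.218954
Normalizer over all consistent configurations: 0.077*0.78*0.65 + 0.52927*0.78*0.35 + 0.93539*0.22*0.65 + 0.967049*0.22*0.35 = 0.391754
Posterior = 0.218954 / 0.391754 ≈ 0.559

With the extra evidence:
P(telemetry dropout | attitude-control fault) = 0.93539*0.65 + 0.967049*0.35 = 0.608004 + 0.338467 = 0.946471
Of this, 0.338467 comes from 0.967049*0.35 (the ground-station outage=true cases).
Hence the posterior is 0.338467/0.946471 ≈ 0.358.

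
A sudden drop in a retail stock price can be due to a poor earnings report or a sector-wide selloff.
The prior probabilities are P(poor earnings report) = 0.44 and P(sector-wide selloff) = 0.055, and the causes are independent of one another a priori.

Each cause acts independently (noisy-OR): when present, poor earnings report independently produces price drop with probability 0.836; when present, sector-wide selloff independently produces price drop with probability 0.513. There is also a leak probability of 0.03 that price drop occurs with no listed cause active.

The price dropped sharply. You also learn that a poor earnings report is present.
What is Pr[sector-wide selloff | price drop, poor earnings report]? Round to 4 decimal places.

Under noisy-OR, P(price drop | causes) = 1 − (1−0.03)·∏(1−qᵢ) over the active causes.
By total probability over both values of sector-wide selloff:
  P(price drop | poor earnings report) = 0.84092×0.945 + 0.922528×0.055
        = 0.794669 + 0.050739 = 0.845408
Configurations with sector-wide selloff contribute 0.050739, so
  P(sector-wide selloff | price drop, poor earnings report) = 0.050739 / 0.845408 ≈ 0.0600

Pr[sector-wide selloff | price drop, poor earnings report] ≈ 0.0600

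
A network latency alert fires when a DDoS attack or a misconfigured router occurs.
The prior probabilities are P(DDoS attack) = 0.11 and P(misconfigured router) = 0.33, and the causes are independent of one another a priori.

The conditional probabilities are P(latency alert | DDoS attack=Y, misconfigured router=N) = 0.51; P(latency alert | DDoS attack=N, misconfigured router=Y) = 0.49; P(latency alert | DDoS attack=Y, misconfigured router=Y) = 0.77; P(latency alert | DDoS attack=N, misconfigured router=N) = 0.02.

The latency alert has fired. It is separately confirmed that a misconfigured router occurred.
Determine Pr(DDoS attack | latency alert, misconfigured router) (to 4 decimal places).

Pr(DDoS attack | latency alert, misconfigured router) ≈ 0.1626

Enumerate both values of DDoS attack and weight by the priors:
  P(latency alert | misconfigured router) = 0.49×0.89 + 0.77×0.11
        = 0.436100 + 0.084700 = 0.520800
The terms with DDoS attack present sum to 0.084700, so
  P(DDoS attack | latency alert, misconfigured router) = 0.084700 / 0.520800 ≈ 0.1626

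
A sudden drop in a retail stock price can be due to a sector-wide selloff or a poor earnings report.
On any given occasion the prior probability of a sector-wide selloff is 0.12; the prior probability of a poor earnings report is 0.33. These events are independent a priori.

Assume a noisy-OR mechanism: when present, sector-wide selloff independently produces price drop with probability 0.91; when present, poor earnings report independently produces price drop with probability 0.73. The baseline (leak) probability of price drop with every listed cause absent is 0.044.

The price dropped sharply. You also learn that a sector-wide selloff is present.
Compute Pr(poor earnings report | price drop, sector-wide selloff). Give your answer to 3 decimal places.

Under noisy-OR, P(price drop | causes) = 1 − (1−0.044)·∏(1−qᵢ) over the active causes.
P(price drop | sector-wide selloff) = 0.91396·0.67 + 0.976769·0.33 = 0.612353 + 0.322334 = 0.934687
Of this, 0.322334 comes from 0.976769·0.33 (the poor earnings report=true cases).
So P(poor earnings report | price drop, sector-wide selloff) = 0.322334/0.934687 ≈ 0.345.

Pr(poor earnings report | price drop, sector-wide selloff) ≈ 0.345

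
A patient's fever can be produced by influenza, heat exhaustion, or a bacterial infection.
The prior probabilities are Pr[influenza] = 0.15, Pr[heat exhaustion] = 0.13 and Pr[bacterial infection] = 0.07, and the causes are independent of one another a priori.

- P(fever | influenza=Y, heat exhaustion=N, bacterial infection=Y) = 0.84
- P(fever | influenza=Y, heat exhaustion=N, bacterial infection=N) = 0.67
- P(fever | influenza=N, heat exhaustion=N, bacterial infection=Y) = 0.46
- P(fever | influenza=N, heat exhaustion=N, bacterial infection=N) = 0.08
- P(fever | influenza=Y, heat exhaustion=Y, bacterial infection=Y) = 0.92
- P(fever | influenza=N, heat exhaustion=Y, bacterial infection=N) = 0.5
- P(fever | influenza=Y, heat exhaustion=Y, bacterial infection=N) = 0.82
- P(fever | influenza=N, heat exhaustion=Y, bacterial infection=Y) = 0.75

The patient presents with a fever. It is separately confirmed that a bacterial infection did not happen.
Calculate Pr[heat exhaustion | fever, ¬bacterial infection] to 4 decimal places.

Weight on heat exhaustion=true, given the evidence: 0.055250 + 0.015990 = 0.071240
The normalizing constant is 0.08×0.85×0.87 + 0.5×0.85×0.13 + 0.67×0.15×0.87 + 0.82×0.15×0.13 = 0.217835
Posterior = 0.071240 / 0.217835 ≈ 0.3270

Pr[heat exhaustion | fever, ¬bacterial infection] ≈ 0.3270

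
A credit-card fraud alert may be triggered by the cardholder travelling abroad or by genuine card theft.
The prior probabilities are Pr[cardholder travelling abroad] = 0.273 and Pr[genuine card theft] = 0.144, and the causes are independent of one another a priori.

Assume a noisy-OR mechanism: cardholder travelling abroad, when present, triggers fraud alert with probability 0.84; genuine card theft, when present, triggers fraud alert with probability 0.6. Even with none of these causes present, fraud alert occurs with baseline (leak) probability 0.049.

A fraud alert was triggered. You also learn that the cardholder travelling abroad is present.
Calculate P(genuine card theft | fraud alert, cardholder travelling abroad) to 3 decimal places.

P(genuine card theft | fraud alert, cardholder travelling abroad) ≈ 0.157

Under noisy-OR, P(fraud alert | causes) = 1 − (1−0.049)·∏(1−qᵢ) over the active causes.
P(fraud alert | cardholder travelling abroad) = 0.84784×0.856 + 0.939136×0.144 = 0.725751 + 0.135236 = 0.860987
Of this, 0.135236 comes from 0.939136×0.144 (the genuine card theft=true cases).
So P(genuine card theft | fraud alert, cardholder travelling abroad) = 0.135236/0.860987 ≈ 0.157.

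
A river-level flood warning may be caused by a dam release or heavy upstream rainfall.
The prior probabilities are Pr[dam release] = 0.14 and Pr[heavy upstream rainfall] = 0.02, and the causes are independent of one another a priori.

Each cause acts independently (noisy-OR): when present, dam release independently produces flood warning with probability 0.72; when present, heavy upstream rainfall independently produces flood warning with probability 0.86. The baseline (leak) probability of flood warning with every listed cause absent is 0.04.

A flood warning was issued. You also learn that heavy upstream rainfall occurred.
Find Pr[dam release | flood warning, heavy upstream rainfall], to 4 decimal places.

Pr[dam release | flood warning, heavy upstream rainfall] ≈ 0.1533

Under noisy-OR, P(flood warning | causes) = 1 − (1−0.04)·∏(1−qᵢ) over the active causes.
Enumerate both values of dam release and weight by the priors:
  P(flood warning | heavy upstream rainfall) = 0.8656×0.86 + 0.962368×0.14
        = 0.744416 + 0.134732 = 0.879148
The terms with dam release present sum to 0.134732, so
  P(dam release | flood warning, heavy upstream rainfall) = 0.134732 / 0.879148 ≈ 0.1533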